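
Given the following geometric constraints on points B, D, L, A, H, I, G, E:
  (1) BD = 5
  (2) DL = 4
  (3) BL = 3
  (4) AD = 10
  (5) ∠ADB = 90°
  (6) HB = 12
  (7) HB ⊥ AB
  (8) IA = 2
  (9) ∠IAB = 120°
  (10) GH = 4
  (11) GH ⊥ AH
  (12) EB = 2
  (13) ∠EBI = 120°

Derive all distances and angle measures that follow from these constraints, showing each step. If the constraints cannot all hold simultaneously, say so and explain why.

The constraints are consistent.

Step 1: From BD = 5, DA = 10, and ∠BDA = 90°, by the law of cosines:
  BA² = BD² + DA² - 2·BD·DA·cos(90°) = 25 + 100 - 0 = 125
  BA = 5·√5

Step 2: From BD = 5, BL = 3, DL = 4, by the inverse law of cosines:
  cos(∠DBL) = (BD² + BL² - DL²) / (2·BD·BL)
  ∠DBL = 53.13°

Step 3: From DB = 5, DL = 4, BL = 3, by the inverse law of cosines:
  cos(∠BDL) = (DB² + DL² - BL²) / (2·DB·DL)
  ∠BDL = 36.87°

Step 4: From LB = 3, LD = 4, BD = 5, by the inverse law of cosines:
  cos(∠BLD) = (LB² + LD² - BD²) / (2·LB·LD)
  ∠BLD = 90°

Step 5: From BA = 5·√5, AI = 2, and ∠BAI = 120°, by the law of cosines:
  BI² = BA² + AI² - 2·BA·AI·cos(120°) = 125 + 4 + 22.36 = 151.4
  BI ≈ 12.3

Step 6: From AB = 5·√5, BH = 12, and ∠ABH = 90°, by the law of cosines:
  AH² = AB² + BH² - 2·AB·BH·cos(90°) = 125 + 144 - 0 = 269
  AH ≈ 16.4

Step 7: From BA = 5·√5, BD = 5, AD = 10, by the inverse law of cosines:
  cos(∠ABD) = (BA² + BD² - AD²) / (2·BA·BD)
  ∠ABD = 63.43°

Step 8: From AB = 5·√5, AD = 10, BD = 5, by the inverse law of cosines:
  cos(∠BAD) = (AB² + AD² - BD²) / (2·AB·AD)
  ∠BAD = 26.57°

Step 9: From AH = 16.4, HG = 4, and ∠AHG = 90°, by the law of cosines:
  AG² = AH² + HG² - 2·AH·HG·cos(90°) = 269 + 16 - 0 = 285
  AG ≈ 16.88

Step 10: From IB = 12.3, BE = 2, and ∠IBE = 120°, by the law of cosines:
  IE² = IB² + BE² - 2·IB·BE·cos(120°) = 151.4 + 4 + 24.61 = 180
  IE ≈ 13.42

Step 11: From BA = 5·√5, BI = 12.3, AI = 2, by the inverse law of cosines:
  cos(∠ABI) = (BA² + BI² - AI²) / (2·BA·BI)
  ∠ABI = 8.09°

Step 12: From AB = 5·√5, AH = 16.4, BH = 12, by the inverse law of cosines:
  cos(∠BAH) = (AB² + AH² - BH²) / (2·AB·AH)
  ∠BAH = 47.03°

Step 13: From HA = 16.4, HB = 12, AB = 5·√5, by the inverse law of cosines:
  cos(∠AHB) = (HA² + HB² - AB²) / (2·HA·HB)
  ∠AHB = 42.97°

Step 14: From IA = 2, IB = 12.3, AB = 5·√5, by the inverse law of cosines:
  cos(∠AIB) = (IA² + IB² - AB²) / (2·IA·IB)
  ∠AIB = 51.91°

Step 15: From AG = 16.88, AH = 16.4, GH = 4, by the inverse law of cosines:
  cos(∠GAH) = (AG² + AH² - GH²) / (2·AG·AH)
  ∠GAH = 13.71°

Step 16: From IB = 12.3, IE = 13.42, BE = 2, by the inverse law of cosines:
  cos(∠BIE) = (IB² + IE² - BE²) / (2·IB·IE)
  ∠BIE = 7.42°

Step 17: From GA = 16.88, GH = 4, AH = 16.4, by the inverse law of cosines:
  cos(∠AGH) = (GA² + GH² - AH²) / (2·GA·GH)
  ∠AGH = 76.29°

Step 18: From EB = 2, EI = 13.42, BI = 12.3, by the inverse law of cosines:
  cos(∠BEI) = (EB² + EI² - BI²) / (2·EB·EI)
  ∠BEI = 52.58°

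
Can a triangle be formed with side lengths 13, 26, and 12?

Check the triangle inequality: 13 + 12 = 25 ≤ 26.
Since the sum of two sides does not exceed the third, no triangle can be formed.

No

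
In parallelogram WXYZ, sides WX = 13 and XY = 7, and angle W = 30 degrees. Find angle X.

Consecutive angles are supplementary: angle X = 180 - 30 = 150 degrees.

150 degrees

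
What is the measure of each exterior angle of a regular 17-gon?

Each exterior angle of a regular n-gon is 360 / n.
For n = 17: 360 / 17 = 360/17 degrees.

360/17 degrees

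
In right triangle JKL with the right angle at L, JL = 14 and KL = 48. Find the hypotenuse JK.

By the Pythagorean theorem: JK^2 = JL^2 + KL^2
JK^2 = 14^2 + 48^2 = 196 + 2304 = 2500
JK = sqrt(2500) = 50

50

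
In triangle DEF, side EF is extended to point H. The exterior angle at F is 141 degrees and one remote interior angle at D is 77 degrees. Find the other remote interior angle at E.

By the exterior angle theorem: exterior angle = sum of remote interior angles.
141 = 77 + angle E
angle E = 141 - 77 = 64 degrees

64 degrees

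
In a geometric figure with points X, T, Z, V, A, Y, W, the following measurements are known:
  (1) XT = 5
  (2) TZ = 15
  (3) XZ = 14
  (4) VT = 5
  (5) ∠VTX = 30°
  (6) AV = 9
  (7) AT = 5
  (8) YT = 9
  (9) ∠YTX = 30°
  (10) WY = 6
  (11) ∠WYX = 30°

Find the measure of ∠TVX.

Step 1: By the law of cosines on triangle VTX: VX² = 5² + 5² − 2·5·5·cos(30°) = 6.7, so VX ≈ 2.59.
Step 2: By the inverse law of cosines on triangle TVX: cos(∠TVX) = (5² + 2.59² − 5²) / (2·5·2.59) = 6.7/25.88 = 0.2588, so ∠TVX = 75°.

Therefore, the measure of angle ∠TVX = 75°.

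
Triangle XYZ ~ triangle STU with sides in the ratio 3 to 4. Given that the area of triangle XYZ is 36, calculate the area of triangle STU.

For similar figures, the area ratio equals the square of the side ratio.
Side ratio (XYZ to STU) = 3:4, so area ratio = 3^2:4^2 = 9:16.
If the area of XYZ is 36, then the area of STU = 36 * (16/9) = 64.

64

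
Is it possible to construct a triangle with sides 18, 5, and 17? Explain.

For three segments to close into a triangle, no single side can be as long as the other two combined.
The longest side is 18, and 5 + 17 = 22 > 18.
A triangle can be formed.

Yes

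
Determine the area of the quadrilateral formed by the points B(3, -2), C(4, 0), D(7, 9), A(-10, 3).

Using the Shoelace formula for a quadrilateral (vertices in order):
Area = (1/2)|sum of (x_i * y_(i+1) - x_(i+1) * y_i)|
Terms: (3*0 - 4*-2) = 8, (4*9 - 7*0) = 36, (7*3 - -10*9) = 111, (-10*-2 - 3*3) = 11
Sum = 166
Area = (1/2)(166) = 83

83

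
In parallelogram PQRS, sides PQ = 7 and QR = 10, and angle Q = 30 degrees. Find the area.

Area = a * b * sin(theta)
Area = 7 * 10 * sin(30 degrees)
Area = 70 * 1/2
Area = 35

35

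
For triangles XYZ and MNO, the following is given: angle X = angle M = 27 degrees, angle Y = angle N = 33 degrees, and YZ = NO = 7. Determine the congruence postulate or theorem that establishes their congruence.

The given information matches AAS: Two pairs of corresponding angles and a non-included side are equal (Angle-Angle-Side).

AAS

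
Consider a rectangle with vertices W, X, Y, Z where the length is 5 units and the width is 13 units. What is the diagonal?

d = sqrt(5^2 + 13^2) = sqrt(194)

sqrt(194)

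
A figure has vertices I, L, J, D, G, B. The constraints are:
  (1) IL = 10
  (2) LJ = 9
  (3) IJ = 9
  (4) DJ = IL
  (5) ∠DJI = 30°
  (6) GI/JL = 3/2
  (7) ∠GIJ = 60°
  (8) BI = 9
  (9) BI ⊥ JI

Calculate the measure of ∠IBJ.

Step 1: By the law of cosines on triangle BIJ: BJ² = 9² + 9² − 2·9·9·cos(90°) = 162, so BJ = 9·√2.
Step 2: By the inverse law of cosines on triangle IBJ: cos(∠IBJ) = (9² + (9·√2)² − 9²) / (2·9·9·√2) = 162/229.1 = 0.7071, so ∠IBJ = 45°.

Therefore, the measure of angle ∠IBJ = 45°.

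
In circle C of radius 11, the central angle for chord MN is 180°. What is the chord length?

Drop a perpendicular from the center to the chord, bisecting both the chord and the central angle.
Each half-chord = r sin(θ/2) = 11 sin(90°).
The full chord = 2 × 11 × sin(90°) = 22.

22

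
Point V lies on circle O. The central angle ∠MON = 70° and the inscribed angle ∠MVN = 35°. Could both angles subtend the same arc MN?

By the inscribed angle theorem, if both angles subtend the same arc, the inscribed angle must be half the central angle.
Half of 70° = 35°, which equals the given inscribed angle of 35°.
Therefore, yes, they correspond to the same arc.

Yes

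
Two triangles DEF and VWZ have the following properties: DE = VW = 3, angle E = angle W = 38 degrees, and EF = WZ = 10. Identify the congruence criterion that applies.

The given information matches SAS: Two pairs of corresponding sides and the included angle are equal (Side-Angle-Side).

SAS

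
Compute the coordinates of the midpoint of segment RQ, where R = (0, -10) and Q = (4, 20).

The midpoint is the point halfway along the segment.
Move half the horizontal distance: 0 + (4 - 0)/2 = 0 + 4/2 = 2
Move half the vertical distance: -10 + (20 - -10)/2 = -10 + 30/2 = 5
Midpoint = (2, 5)

(2, 5)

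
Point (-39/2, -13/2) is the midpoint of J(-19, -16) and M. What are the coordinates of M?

Using the midpoint formula: M = ((x1 + x2)/2, (y1 + y2)/2)
We know M = (-39/2, -13/2) and J = (-19, -16)
For x: -39/2 = (-19 + x2)/2, so x2 = 2*-39/2 - -19 = -20
For y: -13/2 = (-16 + y2)/2, so y2 = 2*-13/2 - -16 = 3
M = (-20, 3)

(-20, 3)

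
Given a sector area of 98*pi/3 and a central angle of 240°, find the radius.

The sector covers 240°/360° = 2/3 of the full circle.
Full circle area = 98*pi/3 / 2/3 = 49*pi.
Since full area = πr², we get r² = 49*pi/π = 49, so r = 7.

7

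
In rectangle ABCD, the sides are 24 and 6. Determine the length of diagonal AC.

A rectangle's diagonal splits it into two right triangles, with the diagonal as the hypotenuse.
By the Pythagorean theorem, d^2 = 24^2 + 6^2 = 612.
Therefore d = sqrt(612) = 6*sqrt(17).

6*sqrt(17)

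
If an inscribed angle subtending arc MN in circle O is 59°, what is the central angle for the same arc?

The inscribed angle theorem states that a central angle is always twice any inscribed angle that subtends the same arc.
Since the inscribed angle is 59°, the central angle = 2 × 59° = 118°.

118°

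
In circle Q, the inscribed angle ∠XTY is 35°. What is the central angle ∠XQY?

Central angle = 2 × 35° = 70° (inscribed angle theorem).

70°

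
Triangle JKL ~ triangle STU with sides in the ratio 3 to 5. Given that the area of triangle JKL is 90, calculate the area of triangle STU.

For similar figures, the area ratio equals the square of the side ratio.
Side ratio (JKL to STU) = 3:5, so area ratio = 3^2:5^2 = 9:25.
If the area of JKL is 90, then the area of STU = 90 * (25/9) = 250.

250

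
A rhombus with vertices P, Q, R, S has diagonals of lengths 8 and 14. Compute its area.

The diagonals of a rhombus divide it into four right triangles.
Each triangle has legs 8/ 2 = 4 and 14/2 = 7, so each has area (1/2)*4*7 = 14.
Four such triangles give total area = (d1 * d2) / 2 = 56.

56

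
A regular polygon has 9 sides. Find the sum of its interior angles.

The sum of interior angles of an n-sided polygon is (n - 2) * 180.
For n = 9: (9 - 2) * 180 = 7 * 180 = 1260 degrees.

1260 degrees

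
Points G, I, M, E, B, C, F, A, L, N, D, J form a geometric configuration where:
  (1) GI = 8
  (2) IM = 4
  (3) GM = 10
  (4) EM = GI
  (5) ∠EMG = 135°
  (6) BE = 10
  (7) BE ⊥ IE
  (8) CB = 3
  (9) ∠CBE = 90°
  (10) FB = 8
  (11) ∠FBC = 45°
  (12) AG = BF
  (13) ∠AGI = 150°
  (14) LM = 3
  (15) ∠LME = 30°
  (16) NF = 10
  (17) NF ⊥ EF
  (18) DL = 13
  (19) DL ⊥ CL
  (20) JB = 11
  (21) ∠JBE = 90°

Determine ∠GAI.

From the given relations: AG = BF = 8.
Step 1: By the law of cosines on triangle AGI: AI² = 8² + 8² − 2·8·8·cos(150°) = 238.85, so AI ≈ 15.45.
Step 2: By the inverse law of cosines on triangle GAI: cos(∠GAI) = (8² + 15.45² − 8²) / (2·8·15.45) = 238.85/247.28 = 0.9659, so ∠GAI = 15°.

Therefore, the measure of angle ∠GAI = 15°.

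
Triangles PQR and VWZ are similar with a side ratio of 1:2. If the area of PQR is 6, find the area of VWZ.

The ratio of areas of similar triangles = (side ratio)^2.
Side ratio = 1:2, so area ratio = 1:4.
Area of VWZ / Area of PQR = 4/1
Area of VWZ = 6 * 4/1 = 24

24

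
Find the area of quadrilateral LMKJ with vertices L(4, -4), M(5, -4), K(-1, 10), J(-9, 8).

Shoelace: sum of cross terms = 136, Area = (1/2)|136| = 68

68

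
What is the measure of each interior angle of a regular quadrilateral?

Each interior angle of a regular n-gon is (n - 2) * 180 / n.
For n = 4: (4 - 2) * 180 / 4 = 360/4 = 90 degrees.

90 degrees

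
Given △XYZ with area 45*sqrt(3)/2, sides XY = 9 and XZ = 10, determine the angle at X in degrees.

From the SAS area formula Area = (1/2)ab sin(C), rearranging gives sin(C) = 2*Area/(ab).
sin(C) = 2 * 45*sqrt(3)/2 / (90) = sqrt(3)/2.
Therefore C = arcsin(sqrt(3)/2) = 60°.
Since sin(180° - C) = sin(C), the obtuse angle 120° gives the same area, so C = 60° or C = 120°.

60° or 120°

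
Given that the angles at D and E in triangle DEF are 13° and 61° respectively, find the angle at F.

By the triangle angle sum property, the three interior angles of any triangle add up to 180°.
We know angle D = 13° and angle E = 61°, so their sum is 74°.
Therefore angle F = 180° - 74° = 106°.

106 degrees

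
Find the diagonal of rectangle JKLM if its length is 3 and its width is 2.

Using the Pythagorean theorem:
d² = 3² + 2² = 9 + 4 = 13
d = sqrt(13)

sqrt(13)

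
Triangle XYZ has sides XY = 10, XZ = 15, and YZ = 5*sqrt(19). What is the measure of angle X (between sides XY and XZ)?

cos(X) = (10² + 15² - (5*sqrt(19))²) / (2 × 10 × 15) = -1/2, so X = arccos(-1/2) = 120°.

120°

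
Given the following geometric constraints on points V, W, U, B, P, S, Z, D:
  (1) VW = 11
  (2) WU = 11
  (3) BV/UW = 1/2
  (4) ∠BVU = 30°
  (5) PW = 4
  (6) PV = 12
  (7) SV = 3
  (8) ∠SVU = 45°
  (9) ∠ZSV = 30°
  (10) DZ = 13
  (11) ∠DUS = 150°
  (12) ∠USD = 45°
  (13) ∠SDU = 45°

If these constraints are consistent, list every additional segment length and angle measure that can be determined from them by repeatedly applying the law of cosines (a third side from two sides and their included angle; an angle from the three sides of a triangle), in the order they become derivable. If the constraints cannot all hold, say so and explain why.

These constraints are not satisfiable: (11), (12) and (13) are the three interior angles of triangle DUS, which must sum to 180°, but 150° + 45° + 45° = 240°. No planar figure meets all of them, so nothing further can be derived.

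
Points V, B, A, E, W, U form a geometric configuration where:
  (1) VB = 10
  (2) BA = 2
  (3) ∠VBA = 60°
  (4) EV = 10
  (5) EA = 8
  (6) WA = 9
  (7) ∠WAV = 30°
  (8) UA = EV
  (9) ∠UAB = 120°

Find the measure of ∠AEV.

Step 1: By the law of cosines on triangle ABV: AV² = 2² + 10² − 2·2·10·cos(60°) = 84, so AV = 2·√21.
Step 2: By the inverse law of cosines on triangle AEV: cos(∠AEV) = (8² + 10² − (2·√21)²) / (2·8·10) = 80/160 = 0.5, so ∠AEV = 60°.

Therefore, the measure of angle ∠AEV = 60°.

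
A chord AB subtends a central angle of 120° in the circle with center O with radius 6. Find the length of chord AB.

Chord = 2(6) sin(60°) = 6*sqrt(3)

6*sqrt(3)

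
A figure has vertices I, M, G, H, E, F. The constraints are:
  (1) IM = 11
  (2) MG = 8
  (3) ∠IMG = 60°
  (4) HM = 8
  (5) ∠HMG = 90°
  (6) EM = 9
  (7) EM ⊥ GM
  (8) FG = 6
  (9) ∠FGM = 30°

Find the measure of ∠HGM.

Step 1: By the law of cosines on triangle GMH: GH² = 8² + 8² − 2·8·8·cos(90°) = 128, so GH = 8·√2.
Step 2: By the inverse law of cosines on triangle HGM: cos(∠HGM) = ((8·√2)² + 8² − 8²) / (2·8·√2·8) = 128/181.02 = 0.7071, so ∠HGM = 45°.

Therefore, the measure of angle ∠HGM = 45°.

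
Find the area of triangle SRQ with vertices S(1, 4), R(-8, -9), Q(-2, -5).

Using the Shoelace formula for a triangle:
Area = (1/2)|x0(y1 - y2) + x1(y2 - y0) + x2(y0 - y1)|
Area = (1/2)|1(-9 - -5) + -8(-5 - 4) + -2(4 - -9)|
Area = (1/2)|-4 + 72 + -26|
Area = (1/2)|42|
Area = (1/2)(42)
Area = 21

21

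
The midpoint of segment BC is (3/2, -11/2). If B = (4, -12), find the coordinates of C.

Using the midpoint formula: M = ((x1 + x2)/2, (y1 + y2)/2)
We know M = (3/2, -11/2) and B = (4, -12)
For x: 3/2 = (4 + x2)/2, so x2 = 2*3/2 - 4 = -1
For y: -11/2 = (-12 + y2)/2, so y2 = 2*-11/2 - -12 = 1
C = (-1, 1)

(-1, 1)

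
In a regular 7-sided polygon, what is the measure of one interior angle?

Each interior angle of a regular n-gon is (n - 2) * 180 / n.
For n = 7: (7 - 2) * 180 / 7 = 900/7 = 900/7 degrees.

900/7 degrees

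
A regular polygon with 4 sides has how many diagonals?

Each of the 4 vertices connects to 1 non-adjacent vertices via diagonals.
Total connections = 4 × 1 = 4, but each diagonal is counted twice.
Number of diagonals = 4 / 2 = 2.

2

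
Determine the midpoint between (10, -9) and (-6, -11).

M = ((x₁ + x₂)/2, (y₁ + y₂)/2)
= ((10 + -6)/2, (-9 + -11)/2)
= (4/2, -20/2) = (2, -10)

(2, -10)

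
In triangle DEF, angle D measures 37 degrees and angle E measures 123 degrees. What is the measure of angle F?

angle F = 180 - 37 - 123 = 20 degrees.

20 degrees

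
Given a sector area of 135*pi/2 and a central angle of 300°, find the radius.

The sector covers 300°/360° = 5/6 of the full circle.
Full circle area = 135*pi/2 / 5/6 = 81*pi.
Since full area = πr², we get r² = 81*pi/π = 81, so r = 9.

9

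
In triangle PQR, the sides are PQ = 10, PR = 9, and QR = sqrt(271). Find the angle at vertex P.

cos(P) = (10² + 9² - (sqrt(271))²) / (2 × 10 × 9) = -1/2, so P = arccos(-1/2) = 120°.

120°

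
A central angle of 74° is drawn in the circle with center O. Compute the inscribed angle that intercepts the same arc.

By the inscribed angle theorem, the inscribed angle is half the central angle.
Inscribed angle = 74° / 2 = 37°

37°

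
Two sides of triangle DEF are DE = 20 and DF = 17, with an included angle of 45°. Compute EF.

Law of cosines: EF^2 = 20^2 + 17^2 - 2(20)(17)cos(45°) = 689 - 340*sqrt(2), so EF = sqrt(689 - 340*sqrt(2)).

sqrt(689 - 340*sqrt(2))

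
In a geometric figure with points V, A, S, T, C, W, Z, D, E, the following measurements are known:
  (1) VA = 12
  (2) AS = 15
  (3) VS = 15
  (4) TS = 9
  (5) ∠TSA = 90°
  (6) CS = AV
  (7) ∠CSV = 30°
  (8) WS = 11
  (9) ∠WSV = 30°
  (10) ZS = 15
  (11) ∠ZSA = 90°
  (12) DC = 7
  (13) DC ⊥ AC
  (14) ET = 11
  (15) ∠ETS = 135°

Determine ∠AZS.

Step 1: By the law of cosines on triangle ZSA: ZA² = 15² + 15² − 2·15·15·cos(90°) = 450, so ZA = 15·√2.
Step 2: By the inverse law of cosines on triangle AZS: cos(∠AZS) = ((15·√2)² + 15² − 15²) / (2·15·√2·15) = 450/636.4 = 0.7071, so ∠AZS = 45°.

Therefore, the measure of angle ∠AZS = 45°.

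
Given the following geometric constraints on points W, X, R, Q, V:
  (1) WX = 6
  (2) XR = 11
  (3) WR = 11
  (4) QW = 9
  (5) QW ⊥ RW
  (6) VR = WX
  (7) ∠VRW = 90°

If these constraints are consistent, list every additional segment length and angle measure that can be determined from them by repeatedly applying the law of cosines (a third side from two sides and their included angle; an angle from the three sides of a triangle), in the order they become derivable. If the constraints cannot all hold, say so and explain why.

The constraints are consistent. Derivable facts, in order:
After 1 step:
- RQ ≈ 14.21
- WV = √157
- ∠RWX = 74.17°
- ∠RXW = 74.17°
- ∠WRX = 31.65°
After 2 steps:
- ∠QRW = 39.29°
- ∠RQW = 50.71°
- ∠RVW = 61.39°
- ∠RWV = 28.61°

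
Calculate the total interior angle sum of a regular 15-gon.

The sum of interior angles of an n-sided polygon is (n - 2) * 180.
For n = 15: (15 - 2) * 180 = 13 * 180 = 2340 degrees.

2340 degrees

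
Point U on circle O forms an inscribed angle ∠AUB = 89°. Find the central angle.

The inscribed angle theorem states that a central angle is always twice any inscribed angle that subtends the same arc.
Since the inscribed angle is 89°, the central angle = 2 × 89° = 178°.

178°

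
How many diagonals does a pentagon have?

Each of the 5 vertices connects to 2 non-adjacent vertices via diagonals.
Total connections = 5 × 2 = 10, but each diagonal is counted twice.
Number of diagonals = 10 / 2 = 5.

5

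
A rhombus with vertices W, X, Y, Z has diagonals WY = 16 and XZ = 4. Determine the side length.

The diagonals of a rhombus bisect each other at right angles.
Half-diagonals: 16/2 = 8 and 4/2 = 2
side = sqrt(8^2 + 2^2)
side = sqrt(64 + 4)
side = sqrt(68) = 2*sqrt(17)

2*sqrt(17)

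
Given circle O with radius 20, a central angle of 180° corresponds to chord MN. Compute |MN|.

Chord = 2(20) sin(90°) = 40

40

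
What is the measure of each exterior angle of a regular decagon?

Each exterior angle of a regular n-gon is 360 / n.
For n = 10: 360 / 10 = 36 degrees.

36 degrees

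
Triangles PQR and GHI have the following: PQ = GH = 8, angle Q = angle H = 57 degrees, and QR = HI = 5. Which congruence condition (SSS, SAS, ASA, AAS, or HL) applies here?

The given information provides:
PQ = GH = 8, angle Q = angle H = 57 degrees, and QR = HI = 5
This matches the SAS congruence theorem.
Two pairs of corresponding sides and the included angle are equal (Side-Angle-Side).

SAS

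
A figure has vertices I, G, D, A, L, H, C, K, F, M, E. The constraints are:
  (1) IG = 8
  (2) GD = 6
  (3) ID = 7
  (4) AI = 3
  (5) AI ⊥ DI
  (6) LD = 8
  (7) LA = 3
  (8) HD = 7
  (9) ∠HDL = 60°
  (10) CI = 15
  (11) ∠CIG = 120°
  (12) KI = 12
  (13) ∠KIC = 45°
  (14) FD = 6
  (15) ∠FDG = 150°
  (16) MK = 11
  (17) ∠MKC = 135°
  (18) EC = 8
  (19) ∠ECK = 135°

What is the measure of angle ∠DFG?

Step 1: By the law of cosines on triangle FDG: FG² = 6² + 6² − 2·6·6·cos(150°) = 134.35, so FG ≈ 11.59.
Step 2: By the inverse law of cosines on triangle DFG: cos(∠DFG) = (6² + 11.59² − 6²) / (2·6·11.59) = 134.35/139.09 = 0.9659, so ∠DFG = 15°.

Therefore, the measure of angle ∠DFG = 15°.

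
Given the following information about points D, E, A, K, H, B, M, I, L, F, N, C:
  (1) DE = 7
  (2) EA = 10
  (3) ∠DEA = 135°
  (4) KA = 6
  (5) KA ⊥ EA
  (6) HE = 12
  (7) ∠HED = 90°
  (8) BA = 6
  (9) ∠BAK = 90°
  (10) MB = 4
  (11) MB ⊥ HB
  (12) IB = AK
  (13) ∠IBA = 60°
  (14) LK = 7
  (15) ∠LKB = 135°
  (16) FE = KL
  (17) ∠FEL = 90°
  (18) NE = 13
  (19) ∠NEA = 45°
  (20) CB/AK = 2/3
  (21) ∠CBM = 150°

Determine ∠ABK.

Step 1: By the law of cosines on triangle BAK: BK² = 6² + 6² − 2·6·6·cos(90°) = 72, so BK = 6·√2.
Step 2: By the inverse law of cosines on triangle ABK: cos(∠ABK) = (6² + (6·√2)² − 6²) / (2·6·6·√2) = 72/101.82 = 0.7071, so ∠ABK = 45°.

Therefore, the measure of angle ∠ABK = 45°.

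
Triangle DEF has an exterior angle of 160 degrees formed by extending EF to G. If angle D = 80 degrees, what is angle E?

By the exterior angle theorem: exterior angle = sum of remote interior angles.
160 = 80 + angle E
angle E = 160 - 80 = 80 degrees

80 degrees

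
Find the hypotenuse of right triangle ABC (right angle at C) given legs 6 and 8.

By the Pythagorean theorem: AB^2 = AC^2 + BC^2
AB^2 = 6^2 + 8^2 = 36 + 64 = 100
AB = sqrt(100) = 10

10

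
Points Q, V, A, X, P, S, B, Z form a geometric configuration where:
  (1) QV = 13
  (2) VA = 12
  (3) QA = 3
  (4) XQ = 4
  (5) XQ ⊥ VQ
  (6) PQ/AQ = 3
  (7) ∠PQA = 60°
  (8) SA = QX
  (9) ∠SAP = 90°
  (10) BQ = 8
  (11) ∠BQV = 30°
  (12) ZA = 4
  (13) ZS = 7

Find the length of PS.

From the given relations: PQ = 3·AQ = 3·3 = 9; SA = QX = 4.
Step 1: By the law of cosines on triangle PQA: PA² = 9² + 3² − 2·9·3·cos(60°) = 63, so PA = 3·√7.
Step 2: By the law of cosines on triangle PAS: PS² = (3·√7)² + 4² − 2·3·√7·4·cos(90°) = 79, so PS = √79.

Therefore, the length of PS = √79.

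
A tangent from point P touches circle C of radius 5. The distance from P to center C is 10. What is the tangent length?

tangent = √(d² - r²) = √(10² - 5²) = √(100 - 25) = √75 = 5*sqrt(3)

5*sqrt(3)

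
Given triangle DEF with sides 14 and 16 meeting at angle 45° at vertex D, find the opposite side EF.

Law of cosines: EF^2 = 14^2 + 16^2 - 2(14)(16)cos(45°) = 452 - 224*sqrt(2), so EF = 2*sqrt(113 - 56*sqrt(2)).

2*sqrt(113 - 56*sqrt(2))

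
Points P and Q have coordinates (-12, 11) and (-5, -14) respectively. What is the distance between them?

d = sqrt((-5 - -12)^2 + (-14 - 11)^2)
d = sqrt(7^2 + -25^2)
d = sqrt(49 + 625)
d = sqrt(674)

sqrt(674)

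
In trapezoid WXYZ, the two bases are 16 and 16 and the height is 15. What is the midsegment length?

The midsegment of a trapezoid = (base1 + base2) / 2
midsegment = (16 + 16) / 2
midsegment = 32 / 2
midsegment = 16

16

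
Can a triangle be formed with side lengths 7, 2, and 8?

Yes.
The triangle inequality requires that the sum of any two sides exceeds the third.
Here 2 + 7 = 9 > 8, so the condition is met.

Yes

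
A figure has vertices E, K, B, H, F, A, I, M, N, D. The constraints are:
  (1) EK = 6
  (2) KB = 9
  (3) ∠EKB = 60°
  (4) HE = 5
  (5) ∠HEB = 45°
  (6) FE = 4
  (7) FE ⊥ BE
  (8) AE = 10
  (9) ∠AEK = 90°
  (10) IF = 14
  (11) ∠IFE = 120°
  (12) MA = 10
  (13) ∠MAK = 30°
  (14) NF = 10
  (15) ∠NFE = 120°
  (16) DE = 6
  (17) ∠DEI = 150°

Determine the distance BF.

Step 1: By the law of cosines on triangle BKE: BE² = 9² + 6² − 2·9·6·cos(60°) = 63, so BE = 3·√7.
Step 2: By the law of cosines on triangle BEF: BF² = (3·√7)² + 4² − 2·3·√7·4·cos(90°) = 79, so BF = √79.

Therefore, the length of BF = √79.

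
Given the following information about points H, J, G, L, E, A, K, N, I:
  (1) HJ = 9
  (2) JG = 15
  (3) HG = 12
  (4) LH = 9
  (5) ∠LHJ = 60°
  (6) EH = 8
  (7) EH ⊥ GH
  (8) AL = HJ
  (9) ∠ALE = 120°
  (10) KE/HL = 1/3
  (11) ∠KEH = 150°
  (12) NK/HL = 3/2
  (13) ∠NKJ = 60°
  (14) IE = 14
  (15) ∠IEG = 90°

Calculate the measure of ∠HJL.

Step 1: By the law of cosines on triangle JHL: JL² = 9² + 9² − 2·9·9·cos(60°) = 81, so JL = 9.
Step 2: By the inverse law of cosines on triangle HJL: cos(∠HJL) = (9² + 9² − 9²) / (2·9·9) = 81/162 = 0.5, so ∠HJL = 60°.

Therefore, the measure of angle ∠HJL = 60°.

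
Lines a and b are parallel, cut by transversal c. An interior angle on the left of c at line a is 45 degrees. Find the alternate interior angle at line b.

Alternate interior angles lie on opposite sides of the transversal, between the parallel lines.
By the alternate interior angle theorem, they are equal: 45 degrees.

45 degrees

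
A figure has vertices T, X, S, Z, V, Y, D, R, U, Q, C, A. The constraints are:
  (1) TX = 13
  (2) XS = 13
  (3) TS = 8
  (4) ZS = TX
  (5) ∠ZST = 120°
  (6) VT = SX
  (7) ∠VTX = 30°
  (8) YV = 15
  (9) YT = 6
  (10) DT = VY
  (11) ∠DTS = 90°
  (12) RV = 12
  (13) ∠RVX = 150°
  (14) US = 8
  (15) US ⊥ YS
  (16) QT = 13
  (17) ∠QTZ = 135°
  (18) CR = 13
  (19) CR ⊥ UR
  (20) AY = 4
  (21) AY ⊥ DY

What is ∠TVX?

From the given relations: VT = SX = 13.
Step 1: By the law of cosines on triangle VTX: VX² = 13² + 13² − 2·13·13·cos(30°) = 45.28, so VX ≈ 6.73.
Step 2: By the inverse law of cosines on triangle TVX: cos(∠TVX) = (13² + 6.73² − 13²) / (2·13·6.73) = 45.28/174.96 = 0.2588, so ∠TVX = 75°.

Therefore, the measure of angle ∠TVX = 75°.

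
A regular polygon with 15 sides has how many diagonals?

Each of the 15 vertices connects to 12 non-adjacent vertices via diagonals.
Total connections = 15 × 12 = 180, but each diagonal is counted twice.
Number of diagonals = 180 / 2 = 90.

90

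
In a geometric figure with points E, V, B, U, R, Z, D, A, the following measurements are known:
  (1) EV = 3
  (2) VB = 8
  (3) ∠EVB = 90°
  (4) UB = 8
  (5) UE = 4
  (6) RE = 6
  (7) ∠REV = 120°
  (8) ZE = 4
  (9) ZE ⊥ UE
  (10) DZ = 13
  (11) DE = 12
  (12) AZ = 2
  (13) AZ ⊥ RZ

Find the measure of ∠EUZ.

Step 1: By the law of cosines on triangle UEZ: UZ² = 4² + 4² − 2·4·4·cos(90°) = 32, so UZ = 4·√2.
Step 2: By the inverse law of cosines on triangle EUZ: cos(∠EUZ) = (4² + (4·√2)² − 4²) / (2·4·4·√2) = 32/45.25 = 0.7071, so ∠EUZ = 45°.

Therefore, the measure of angle ∠EUZ = 45°.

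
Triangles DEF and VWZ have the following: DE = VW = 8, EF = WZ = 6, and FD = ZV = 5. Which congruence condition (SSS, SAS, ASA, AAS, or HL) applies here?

The given information provides:
DE = VW = 8, EF = WZ = 6, and FD = ZV = 5
This matches the SSS congruence theorem.
All three pairs of corresponding sides are equal (Side-Side-Side).

SSS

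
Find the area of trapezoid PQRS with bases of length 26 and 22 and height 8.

Area = (26 + 22) * 8 / 2 = 384 / 2 = 192

192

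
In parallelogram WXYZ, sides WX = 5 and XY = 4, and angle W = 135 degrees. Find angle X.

In a parallelogram, consecutive angles are supplementary (sum to 180°).
angle X = 180 - angle W
angle X = 180 - 135
angle X = 45 degrees

45 degrees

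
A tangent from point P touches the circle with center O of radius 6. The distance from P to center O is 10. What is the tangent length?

tangent = √(d² - r²) = √(10² - 6²) = √(100 - 36) = √64 = 8

8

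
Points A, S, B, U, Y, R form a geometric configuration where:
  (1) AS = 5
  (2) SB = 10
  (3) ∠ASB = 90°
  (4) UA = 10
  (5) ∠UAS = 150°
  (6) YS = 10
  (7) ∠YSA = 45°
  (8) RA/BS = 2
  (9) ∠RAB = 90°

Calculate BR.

From the given relations: RA = 2·BS = 2·10 = 20.
Step 1: By the law of cosines on triangle BSA: BA² = 10² + 5² − 2·10·5·cos(90°) = 125, so BA = 5·√5.
Step 2: By the law of cosines on triangle BAR: BR² = (5·√5)² + 20² − 2·5·√5·20·cos(90°) = 525, so BR = 5·√21.

Therefore, the length of BR = 5·√21.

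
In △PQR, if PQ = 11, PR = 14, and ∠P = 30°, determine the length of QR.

By the law of cosines: QR^2 = PQ^2 + PR^2 - 2*PQ*PR*cos(P)
QR^2 = 11^2 + 14^2 - 2*11*14*cos(30°)
QR^2 = 121 + 196 - 308*(sqrt(3)/2)
QR^2 = 317 - 154*sqrt(3)
QR = sqrt(317 - 154*sqrt(3))

sqrt(317 - 154*sqrt(3))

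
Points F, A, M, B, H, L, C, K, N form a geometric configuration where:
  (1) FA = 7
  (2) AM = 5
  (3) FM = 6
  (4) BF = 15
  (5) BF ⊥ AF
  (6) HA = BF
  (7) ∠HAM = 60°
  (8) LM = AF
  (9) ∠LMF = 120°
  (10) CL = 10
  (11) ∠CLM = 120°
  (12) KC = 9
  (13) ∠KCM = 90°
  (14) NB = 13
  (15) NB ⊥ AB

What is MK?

From the given relations: LM = AF = 7.
Step 1: By the law of cosines on triangle CLM: CM² = 10² + 7² − 2·10·7·cos(120°) = 219, so CM ≈ 14.8.
Step 2: By the law of cosines on triangle MCK: MK² = 14.8² + 9² − 2·14.8·9·cos(90°) = 300, so MK = 10·√3.

Therefore, the length of MK = 10·√3.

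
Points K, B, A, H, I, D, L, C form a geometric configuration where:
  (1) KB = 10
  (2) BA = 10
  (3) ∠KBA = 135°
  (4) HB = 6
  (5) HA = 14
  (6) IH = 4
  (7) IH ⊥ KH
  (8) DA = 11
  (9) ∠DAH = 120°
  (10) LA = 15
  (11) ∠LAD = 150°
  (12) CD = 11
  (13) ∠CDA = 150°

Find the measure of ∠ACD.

Step 1: By the law of cosines on triangle CDA: CA² = 11² + 11² − 2·11·11·cos(150°) = 451.58, so CA ≈ 21.25.
Step 2: By the inverse law of cosines on triangle ACD: cos(∠ACD) = (21.25² + 11² − 11²) / (2·21.25·11) = 451.58/467.51 = 0.9659, so ∠ACD = 15°.

Therefore, the measure of angle ∠ACD = 15°.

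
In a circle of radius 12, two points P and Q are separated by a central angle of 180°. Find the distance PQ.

Drop a perpendicular from the center to the chord, bisecting both the chord and the central angle.
Each half-chord = r sin(θ/2) = 12 sin(90°).
The full chord = 2 × 12 × sin(90°) = 24.

24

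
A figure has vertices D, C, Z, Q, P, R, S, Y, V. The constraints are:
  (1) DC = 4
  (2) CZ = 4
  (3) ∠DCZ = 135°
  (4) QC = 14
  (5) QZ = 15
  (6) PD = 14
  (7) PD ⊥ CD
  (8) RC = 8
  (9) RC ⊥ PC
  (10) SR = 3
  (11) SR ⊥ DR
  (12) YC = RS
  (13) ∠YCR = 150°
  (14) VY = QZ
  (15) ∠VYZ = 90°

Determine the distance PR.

Step 1: By the law of cosines on triangle CDP: CP² = 4² + 14² − 2·4·14·cos(90°) = 212, so CP = 2·√53.
Step 2: By the law of cosines on triangle PCR: PR² = (2·√53)² + 8² − 2·2·√53·8·cos(90°) = 276, so PR = 2·√69.

Therefore, the length of PR = 2·√69.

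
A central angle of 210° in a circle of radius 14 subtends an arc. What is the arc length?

The full circumference is 2πr = 2π(14) = 28*pi.
The arc spans 210° out of 360°, which is a fraction of 7/12.
Arc length = 28*pi × 7/12 = 49*pi/3.

49*pi/3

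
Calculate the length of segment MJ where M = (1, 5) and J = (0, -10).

d = sqrt((0 - 1)^2 + (-10 - 5)^2)
d = sqrt(-1^2 + -15^2)
d = sqrt(1 + 225)
d = sqrt(226)

sqrt(226)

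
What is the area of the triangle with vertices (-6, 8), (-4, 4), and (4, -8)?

The Shoelace formula computes the area from vertex coordinates by summing cross products.
For vertices (-6,8), (-4,4), (4,-8):
Signed sum = -6*4 - -4*8 + -4*-8 - 4*4 + 4*8 - -6*-8
= 8 + 16 + -16 = 8
Area = (1/2)|8| = 4.

4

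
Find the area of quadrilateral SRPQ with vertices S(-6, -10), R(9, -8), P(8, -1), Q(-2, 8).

The Shoelace formula works by pairing each vertex with the next (cycling back to the first).
For each pair, compute x_i*y_(i+1) - x_(i+1)*y_i:
  (-6*-8 - 9*-10) = 138
  (9*-1 - 8*-8) = 55
  (8*8 - -2*-1) = 62
  (-2*-10 - -6*8) = 68
Taking half the absolute value of the total: Area = (1/2)(323) = 323/2.

323/2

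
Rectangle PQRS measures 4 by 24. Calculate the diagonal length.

A rectangle's diagonal splits it into two right triangles, with the diagonal as the hypotenuse.
By the Pythagorean theorem, d^2 = 4^2 + 24^2 = 592.
Therefore d = sqrt(592) = 4*sqrt(37).

4*sqrt(37)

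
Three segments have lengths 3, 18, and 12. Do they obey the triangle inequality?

The longest side is 18. The other two sides sum to 3 + 12 = 15.
Since 15 ≤ 18, the two shorter sides cannot reach around to close the triangle.

No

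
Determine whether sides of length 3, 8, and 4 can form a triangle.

Check the triangle inequality: 3 + 4 = 7 ≤ 8.
Since the sum of two sides does not exceed the third, no triangle can be formed.

No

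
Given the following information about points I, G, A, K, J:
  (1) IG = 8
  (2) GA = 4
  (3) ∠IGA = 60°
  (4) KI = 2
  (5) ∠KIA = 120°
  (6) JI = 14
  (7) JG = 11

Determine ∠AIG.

Step 1: By the law of cosines on triangle IGA: IA² = 8² + 4² − 2·8·4·cos(60°) = 48, so IA = 4·√3.
Step 2: By the inverse law of cosines on triangle AIG: cos(∠AIG) = ((4·√3)² + 8² − 4²) / (2·4·√3·8) = 96/110.85 = 0.866, so ∠AIG = 30°.

Therefore, the measure of angle ∠AIG = 30°.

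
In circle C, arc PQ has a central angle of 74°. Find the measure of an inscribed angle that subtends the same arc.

By the inscribed angle theorem, the inscribed angle is half the central angle.
Inscribed angle = 74° / 2 = 37°

37°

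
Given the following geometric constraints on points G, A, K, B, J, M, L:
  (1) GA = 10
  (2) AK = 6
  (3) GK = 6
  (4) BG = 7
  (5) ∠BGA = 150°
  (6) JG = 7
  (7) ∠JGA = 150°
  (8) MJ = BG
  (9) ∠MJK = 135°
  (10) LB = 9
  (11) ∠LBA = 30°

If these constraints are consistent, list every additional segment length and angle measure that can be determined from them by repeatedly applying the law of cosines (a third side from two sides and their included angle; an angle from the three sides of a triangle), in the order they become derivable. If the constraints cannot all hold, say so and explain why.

The constraints are consistent. Derivable facts, in order:
After 1 step:
- AB ≈ 16.44
- AJ ≈ 16.44
- ∠AGK = 33.56°
- ∠AKG = 112.89°
- ∠GAK = 33.56°
After 2 steps:
- AL ≈ 9.75
- ∠ABG = 17.71°
- ∠AJG = 17.71°
- ∠BAG = 12.29°
- ∠GAJ = 12.29°
After 3 steps:
- ∠ALB = 122.5°
- ∠BAL = 27.5°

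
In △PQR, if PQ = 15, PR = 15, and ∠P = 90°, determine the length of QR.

Since angle P = 90°, this is a right triangle and the law of cosines reduces to the Pythagorean theorem.
QR^2 = 15^2 + 15^2 = 450
QR = 15*sqrt(2)

15*sqrt(2)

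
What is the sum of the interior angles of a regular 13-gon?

The sum of interior angles of an n-sided polygon is (n - 2) * 180.
For n = 13: (13 - 2) * 180 = 11 * 180 = 1980 degrees.

1980 degrees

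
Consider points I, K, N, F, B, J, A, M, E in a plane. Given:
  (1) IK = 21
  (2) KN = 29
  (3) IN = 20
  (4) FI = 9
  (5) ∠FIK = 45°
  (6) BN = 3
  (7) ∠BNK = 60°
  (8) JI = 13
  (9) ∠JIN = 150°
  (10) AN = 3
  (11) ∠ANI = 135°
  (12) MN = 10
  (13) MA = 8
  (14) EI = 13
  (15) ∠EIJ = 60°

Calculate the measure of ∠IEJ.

Step 1: By the law of cosines on triangle EIJ: EJ² = 13² + 13² − 2·13·13·cos(60°) = 169, so EJ = 13.
Step 2: By the inverse law of cosines on triangle IEJ: cos(∠IEJ) = (13² + 13² − 13²) / (2·13·13) = 169/338 = 0.5, so ∠IEJ = 60°.

Therefore, the measure of angle ∠IEJ = 60°.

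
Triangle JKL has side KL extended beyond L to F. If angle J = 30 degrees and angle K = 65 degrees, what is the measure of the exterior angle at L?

The interior angle at L is 180 - 30 - 65 = 85 degrees.
The exterior angle and interior angle at L are supplementary:
Exterior angle = 180 - 85 = 95 degrees.

95 degrees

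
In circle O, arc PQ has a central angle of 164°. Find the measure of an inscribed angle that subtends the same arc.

By the inscribed angle theorem, the inscribed angle is half the central angle.
Inscribed angle = 164° / 2 = 82°

82°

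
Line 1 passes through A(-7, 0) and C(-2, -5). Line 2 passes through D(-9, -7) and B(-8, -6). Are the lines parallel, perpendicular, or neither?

Slope of line 1: m1 = (-5 - 0)/(-2 - -7) = -5/5 = -1
Slope of line 2: m2 = (-6 - -7)/(-8 - -9) = 1/1 = 1
m1 * m2 = (-1) * (1) = -1 = -1, so the lines are perpendicular.

Perpendicular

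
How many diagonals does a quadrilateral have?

Each of the 4 vertices connects to 1 non-adjacent vertices via diagonals.
Total connections = 4 × 1 = 4, but each diagonal is counted twice.
Number of diagonals = 4 / 2 = 2.

2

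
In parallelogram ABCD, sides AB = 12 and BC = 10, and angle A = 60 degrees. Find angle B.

Consecutive angles are supplementary: angle B = 180 - 60 = 120 degrees.

120 degrees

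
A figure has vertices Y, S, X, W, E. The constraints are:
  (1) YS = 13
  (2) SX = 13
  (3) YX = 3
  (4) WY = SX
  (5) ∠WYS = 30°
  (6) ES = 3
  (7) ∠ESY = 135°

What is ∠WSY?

From the given relations: WY = SX = 13.
Step 1: By the law of cosines on triangle SYW: SW² = 13² + 13² − 2·13·13·cos(30°) = 45.28, so SW ≈ 6.73.
Step 2: By the inverse law of cosines on triangle WSY: cos(∠WSY) = (6.73² + 13² − 13²) / (2·6.73·13) = 45.28/174.96 = 0.2588, so ∠WSY = 75°.

Therefore, the measure of angle ∠WSY = 75°.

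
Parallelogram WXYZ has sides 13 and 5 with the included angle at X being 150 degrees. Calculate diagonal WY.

Using the law of cosines:
d^2 = 13^2 + 5^2 - 2(13)(5)cos(150 degrees)
d^2 = 169 + 25 - 130*-sqrt(3)/2
d^2 = 65*sqrt(3) + 194
d = sqrt(65*sqrt(3) + 194)

sqrt(65*sqrt(3) + 194)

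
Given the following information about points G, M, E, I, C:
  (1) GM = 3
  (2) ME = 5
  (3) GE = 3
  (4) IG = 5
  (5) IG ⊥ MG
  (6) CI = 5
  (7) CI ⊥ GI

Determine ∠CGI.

Step 1: By the law of cosines on triangle GIC: GC² = 5² + 5² − 2·5·5·cos(90°) = 50, so GC = 5·√2.
Step 2: By the inverse law of cosines on triangle CGI: cos(∠CGI) = ((5·√2)² + 5² − 5²) / (2·5·√2·5) = 50/70.71 = 0.7071, so ∠CGI = 45°.

Therefore, the measure of angle ∠CGI = 45°.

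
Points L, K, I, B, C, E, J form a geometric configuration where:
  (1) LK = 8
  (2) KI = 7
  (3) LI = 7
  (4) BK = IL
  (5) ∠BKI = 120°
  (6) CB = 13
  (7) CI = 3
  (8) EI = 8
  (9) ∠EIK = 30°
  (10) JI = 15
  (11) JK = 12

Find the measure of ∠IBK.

From the given relations: BK = IL = 7.
Step 1: By the law of cosines on triangle BKI: BI² = 7² + 7² − 2·7·7·cos(120°) = 147, so BI = 7·√3.
Step 2: By the inverse law of cosines on triangle IBK: cos(∠IBK) = ((7·√3)² + 7² − 7²) / (2·7·√3·7) = 147/169.74 = 0.866, so ∠IBK = 30°.

Therefore, the measure of angle ∠IBK = 30°.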